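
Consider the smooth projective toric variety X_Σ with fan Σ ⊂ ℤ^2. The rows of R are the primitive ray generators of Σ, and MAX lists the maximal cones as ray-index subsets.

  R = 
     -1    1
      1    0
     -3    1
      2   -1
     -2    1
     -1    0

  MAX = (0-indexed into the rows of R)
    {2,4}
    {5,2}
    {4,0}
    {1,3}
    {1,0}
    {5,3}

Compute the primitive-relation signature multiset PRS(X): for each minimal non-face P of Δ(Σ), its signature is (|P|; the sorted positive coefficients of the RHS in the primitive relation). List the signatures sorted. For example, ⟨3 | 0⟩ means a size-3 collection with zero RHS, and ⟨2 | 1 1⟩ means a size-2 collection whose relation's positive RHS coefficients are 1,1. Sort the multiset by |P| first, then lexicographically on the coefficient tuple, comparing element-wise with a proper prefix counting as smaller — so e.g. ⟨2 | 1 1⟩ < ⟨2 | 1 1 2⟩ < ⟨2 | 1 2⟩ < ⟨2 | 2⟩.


9 minimal non-faces of Δ(Σ) (on 6 rays):

  P = {1,5}:  v_{1} + v_{5} = 0  so sig = ⟨2 | 0⟩
  P = {3,4}:  v_{3} + v_{4} = 0  so sig = ⟨2 | 0⟩
  P = {0,3}:  v_{0} + v_{3} = v_{1}  so sig = ⟨2 | 1⟩
  P = {0,5}:  v_{0} + v_{5} = v_{4}  so sig = ⟨2 | 1⟩
  P = {1,2}:  v_{1} + v_{2} = v_{4}  so sig = ⟨2 | 1⟩
  P = {1,4}:  v_{1} + v_{4} = v_{0}  so sig = ⟨2 | 1⟩
  P = {2,3}:  v_{2} + v_{3} = v_{5}  so sig = ⟨2 | 1⟩
  P = {4,5}:  v_{4} + v_{5} = v_{2}  so sig = ⟨2 | 1⟩
  P = {0,2}:  v_{0} + v_{2} = 2·v_{4}  so sig = ⟨2 | 2⟩

so the primitive-relation signature multiset is
    ⟨2 | 0⟩
    ⟨2 | 0⟩
    ⟨2 | 1⟩
    ⟨2 | 1⟩
    ⟨2 | 1⟩
    ⟨2 | 1⟩
    ⟨2 | 1⟩
    ⟨2 | 1⟩
    ⟨2 | 2⟩


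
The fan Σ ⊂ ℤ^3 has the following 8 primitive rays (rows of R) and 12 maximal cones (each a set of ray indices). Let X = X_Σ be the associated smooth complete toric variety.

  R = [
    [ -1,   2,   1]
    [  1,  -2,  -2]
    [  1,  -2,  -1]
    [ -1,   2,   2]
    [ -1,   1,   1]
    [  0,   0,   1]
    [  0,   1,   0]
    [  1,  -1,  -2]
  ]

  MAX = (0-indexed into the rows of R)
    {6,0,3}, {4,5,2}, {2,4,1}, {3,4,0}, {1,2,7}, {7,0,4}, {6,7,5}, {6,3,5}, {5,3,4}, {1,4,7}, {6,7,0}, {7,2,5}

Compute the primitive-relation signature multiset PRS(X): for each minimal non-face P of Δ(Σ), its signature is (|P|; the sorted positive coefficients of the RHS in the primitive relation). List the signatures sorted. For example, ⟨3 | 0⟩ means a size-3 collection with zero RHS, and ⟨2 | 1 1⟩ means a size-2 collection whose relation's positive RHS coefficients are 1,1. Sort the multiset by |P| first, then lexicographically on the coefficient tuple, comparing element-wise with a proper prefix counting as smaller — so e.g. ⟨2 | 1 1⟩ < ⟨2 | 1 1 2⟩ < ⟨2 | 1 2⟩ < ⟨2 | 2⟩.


|primitive collections| = 12. Relations:

  • {0,2}:  v_{0} + v_{2} = 0 — sig = ⟨2 | 0⟩
  • {1,3}:  v_{1} + v_{3} = 0 — sig = ⟨2 | 0⟩
  • {0,5}:  v_{0} + v_{5} = v_{3} — sig = ⟨2 | 1⟩
  • {1,5}:  v_{1} + v_{5} = v_{2} — sig = ⟨2 | 1⟩
  • {1,6}:  v_{1} + v_{6} = v_{7} — sig = ⟨2 | 1⟩
  • {2,3}:  v_{2} + v_{3} = v_{5} — sig = ⟨2 | 1⟩
  • {3,7}:  v_{3} + v_{7} = v_{6} — sig = ⟨2 | 1⟩
  • {4,6}:  v_{4} + v_{6} = v_{0} — sig = ⟨2 | 1⟩
  • {0,1}:  v_{0} + v_{1} = v_{4} + v_{7} — sig = ⟨2 | 1 1⟩
  • {2,6}:  v_{2} + v_{6} = v_{5} + v_{7} — sig = ⟨2 | 1 1⟩
  • {4,5,7}:  v_{4} + v_{5} + v_{7} = 0 — sig = ⟨3 | 0⟩
  • {2,4,7}:  v_{2} + v_{4} + v_{7} = v_{1} — sig = ⟨3 | 1⟩

Hence PRS(X_Σ) =
    ⟨2 | 0⟩
    ⟨2 | 0⟩
    ⟨2 | 1⟩
    ⟨2 | 1⟩
    ⟨2 | 1⟩
    ⟨2 | 1⟩
    ⟨2 | 1⟩
    ⟨2 | 1⟩
    ⟨2 | 1 1⟩
    ⟨2 | 1 1⟩
    ⟨3 | 0⟩
    ⟨3 | 1⟩


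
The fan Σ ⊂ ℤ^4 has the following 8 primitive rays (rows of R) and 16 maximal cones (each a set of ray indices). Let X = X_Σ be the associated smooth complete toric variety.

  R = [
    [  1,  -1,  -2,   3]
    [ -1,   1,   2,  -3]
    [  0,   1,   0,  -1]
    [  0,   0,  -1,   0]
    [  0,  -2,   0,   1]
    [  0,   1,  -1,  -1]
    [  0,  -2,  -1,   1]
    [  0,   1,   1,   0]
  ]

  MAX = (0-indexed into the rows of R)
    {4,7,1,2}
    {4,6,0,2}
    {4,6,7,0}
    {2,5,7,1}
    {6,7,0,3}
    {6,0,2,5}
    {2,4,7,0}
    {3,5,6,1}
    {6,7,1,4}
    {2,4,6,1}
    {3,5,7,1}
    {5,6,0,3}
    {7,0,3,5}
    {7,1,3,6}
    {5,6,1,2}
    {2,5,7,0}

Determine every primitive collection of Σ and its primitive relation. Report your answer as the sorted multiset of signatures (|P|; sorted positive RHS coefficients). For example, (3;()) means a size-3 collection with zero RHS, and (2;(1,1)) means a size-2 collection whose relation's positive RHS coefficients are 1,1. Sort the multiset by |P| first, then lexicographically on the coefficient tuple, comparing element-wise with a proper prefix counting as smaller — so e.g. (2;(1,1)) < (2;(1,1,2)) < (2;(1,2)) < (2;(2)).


6 minimal non-faces of Δ(Σ) (on 8 rays):

  • {0,1}:  v_{0} + v_{1} = 0  →  sig = (2;())
  • {2,3}:  v_{2} + v_{3} = v_{5}  →  sig = (2;(1))
  • {3,4}:  v_{3} + v_{4} = v_{6}  →  sig = (2;(1))
  • {4,5}:  v_{4} + v_{5} = v_{2} + v_{6}  →  sig = (2;(1,1))
  • {2,6,7}:  v_{2} + v_{6} + v_{7} = 0  →  sig = (3;())
  • {5,6,7}:  v_{5} + v_{6} + v_{7} = v_{3}  →  sig = (3;(1))

Hence PRS(X_Σ) =
{ (2;()),  (2;(1)) ×2,  (2;(1,1)),  (3;()),  (3;(1)) }


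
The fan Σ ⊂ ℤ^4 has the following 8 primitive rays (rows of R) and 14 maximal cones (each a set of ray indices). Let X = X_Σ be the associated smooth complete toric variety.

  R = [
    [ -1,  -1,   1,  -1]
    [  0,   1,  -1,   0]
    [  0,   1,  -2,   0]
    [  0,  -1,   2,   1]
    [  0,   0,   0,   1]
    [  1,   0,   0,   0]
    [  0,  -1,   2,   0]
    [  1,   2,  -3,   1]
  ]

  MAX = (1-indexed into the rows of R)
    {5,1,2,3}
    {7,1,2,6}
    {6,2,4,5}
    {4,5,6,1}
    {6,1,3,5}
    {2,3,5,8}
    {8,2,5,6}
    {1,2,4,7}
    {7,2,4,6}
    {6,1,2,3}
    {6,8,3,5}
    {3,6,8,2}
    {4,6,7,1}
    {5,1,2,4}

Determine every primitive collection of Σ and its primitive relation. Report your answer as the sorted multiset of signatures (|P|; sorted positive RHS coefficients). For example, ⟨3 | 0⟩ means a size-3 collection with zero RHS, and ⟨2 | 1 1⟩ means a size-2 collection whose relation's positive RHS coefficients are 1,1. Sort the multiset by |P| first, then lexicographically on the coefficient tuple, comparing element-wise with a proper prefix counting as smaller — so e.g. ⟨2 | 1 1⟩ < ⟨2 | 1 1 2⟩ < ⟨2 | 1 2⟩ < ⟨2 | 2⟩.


Δ(Σ) — 8 vertices, 9 min non-faces:

  P = {3,7}:  v_{3} + v_{7} = 0  so sig = ⟨2 | 0⟩
  P = {1,8}:  v_{1} + v_{8} = v_{3}  so sig = ⟨2 | 1⟩
  P = {3,4}:  v_{3} + v_{4} = v_{5}  so sig = ⟨2 | 1⟩
  P = {5,7}:  v_{5} + v_{7} = v_{4}  so sig = ⟨2 | 1⟩
  P = {7,8}:  v_{7} + v_{8} = v_{2} + v_{5} + v_{6}  so sig = ⟨2 | 1 1 1⟩
  P = {4,8}:  v_{4} + v_{8} = v_{2} + 2·v_{5} + v_{6}  so sig = ⟨2 | 1 1 2⟩
  P = {1,2,5,6}:  v_{1} + v_{2} + v_{5} + v_{6} = 0  so sig = ⟨4 | 0⟩
  P = {1,2,4,6}:  v_{1} + v_{2} + v_{4} + v_{6} = v_{7}  so sig = ⟨4 | 1⟩
  P = {2,3,5,6}:  v_{2} + v_{3} + v_{5} + v_{6} = v_{8}  so sig = ⟨4 | 1⟩

Sorted signature multiset PRS(X):
[⟨2 | 0⟩, ⟨2 | 1⟩, ⟨2 | 1⟩, ⟨2 | 1⟩, ⟨2 | 1 1 1⟩, ⟨2 | 1 1 2⟩, ⟨4 | 0⟩, ⟨4 | 1⟩, ⟨4 | 1⟩]


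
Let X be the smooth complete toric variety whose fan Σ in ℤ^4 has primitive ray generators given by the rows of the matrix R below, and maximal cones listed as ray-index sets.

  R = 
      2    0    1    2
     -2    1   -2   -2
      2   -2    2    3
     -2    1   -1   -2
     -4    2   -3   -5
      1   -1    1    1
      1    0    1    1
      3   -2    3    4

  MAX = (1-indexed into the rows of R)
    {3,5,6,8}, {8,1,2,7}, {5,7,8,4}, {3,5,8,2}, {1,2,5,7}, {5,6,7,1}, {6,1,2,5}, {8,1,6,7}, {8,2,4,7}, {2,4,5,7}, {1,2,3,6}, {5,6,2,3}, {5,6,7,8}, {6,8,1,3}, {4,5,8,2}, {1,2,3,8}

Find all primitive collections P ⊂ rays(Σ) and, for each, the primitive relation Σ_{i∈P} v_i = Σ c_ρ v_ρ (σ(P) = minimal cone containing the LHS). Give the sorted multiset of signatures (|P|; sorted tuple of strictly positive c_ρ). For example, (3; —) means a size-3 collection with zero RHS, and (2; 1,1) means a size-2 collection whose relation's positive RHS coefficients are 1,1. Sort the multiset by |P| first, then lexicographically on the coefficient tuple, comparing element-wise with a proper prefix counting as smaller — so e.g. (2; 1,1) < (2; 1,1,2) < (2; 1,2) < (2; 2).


9 collections generate NE(X_Σ); each relation:

  P = {3,7}:  v_{3} + v_{7} = v_{8}  ⟹  sig = (2; 1)
  P = {4,6}:  v_{4} + v_{6} = v_{5} + v_{8}  ⟹  sig = (2; 1,1)
  P = {3,4}:  v_{3} + v_{4} = v_{2} + v_{5} + 2·v_{8}  ⟹  sig = (2; 1,1,2)
  P = {1,4}:  v_{1} + v_{4} = v_{2} + 2·v_{7}  ⟹  sig = (2; 1,2)
  P = {1,3,5}:  v_{1} + v_{3} + v_{5} = 0  ⟹  sig = (3; —)
  P = {2,6,7}:  v_{2} + v_{6} + v_{7} = 0  ⟹  sig = (3; —)
  P = {1,5,8}:  v_{1} + v_{5} + v_{8} = v_{7}  ⟹  sig = (3; 1)
  P = {2,6,8}:  v_{2} + v_{6} + v_{8} = v_{3}  ⟹  sig = (3; 1)
  P = {2,5,7,8}:  v_{2} + v_{5} + v_{7} + v_{8} = v_{4}  ⟹  sig = (4; 1)

Sorted signature multiset PRS(X):
    |P|=2: 4 collections, coeffs (1), (1,1), (1,1,2), (1,2)
    |P|=3: 4 collections, coeffs (), (), (1), (1)
    |P|=4: 1 collection, coeffs (1)


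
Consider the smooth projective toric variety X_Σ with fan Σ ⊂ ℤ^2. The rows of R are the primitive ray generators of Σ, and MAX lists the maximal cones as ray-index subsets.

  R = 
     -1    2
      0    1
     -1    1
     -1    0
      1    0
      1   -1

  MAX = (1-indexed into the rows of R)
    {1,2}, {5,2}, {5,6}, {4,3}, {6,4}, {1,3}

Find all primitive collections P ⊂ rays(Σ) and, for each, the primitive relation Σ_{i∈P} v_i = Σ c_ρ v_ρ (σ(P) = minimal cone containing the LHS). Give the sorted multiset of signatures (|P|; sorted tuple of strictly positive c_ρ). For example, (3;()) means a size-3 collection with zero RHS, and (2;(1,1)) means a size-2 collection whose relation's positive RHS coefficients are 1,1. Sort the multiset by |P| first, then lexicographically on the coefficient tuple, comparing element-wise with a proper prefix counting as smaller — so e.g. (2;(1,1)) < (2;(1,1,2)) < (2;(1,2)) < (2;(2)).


Minimal non-faces — 9 found among 6 rays, 6 max cones:

  {3,6}:  v_{3} + v_{6} = 0 — sig = (2;())
  {4,5}:  v_{4} + v_{5} = 0 — sig = (2;())
  {1,6}:  v_{1} + v_{6} = v_{2} — sig = (2;(1))
  {2,3}:  v_{2} + v_{3} = v_{1} — sig = (2;(1))
  {2,4}:  v_{2} + v_{4} = v_{3} — sig = (2;(1))
  {2,6}:  v_{2} + v_{6} = v_{5} — sig = (2;(1))
  {3,5}:  v_{3} + v_{5} = v_{2} — sig = (2;(1))
  {1,4}:  v_{1} + v_{4} = 2·v_{3} — sig = (2;(2))
  {1,5}:  v_{1} + v_{5} = 2·v_{2} — sig = (2;(2))

Hence PRS(X_Σ) =
[(2;()), (2;()), (2;(1)), (2;(1)), (2;(1)), (2;(1)), (2;(1)), (2;(2)), (2;(2))]


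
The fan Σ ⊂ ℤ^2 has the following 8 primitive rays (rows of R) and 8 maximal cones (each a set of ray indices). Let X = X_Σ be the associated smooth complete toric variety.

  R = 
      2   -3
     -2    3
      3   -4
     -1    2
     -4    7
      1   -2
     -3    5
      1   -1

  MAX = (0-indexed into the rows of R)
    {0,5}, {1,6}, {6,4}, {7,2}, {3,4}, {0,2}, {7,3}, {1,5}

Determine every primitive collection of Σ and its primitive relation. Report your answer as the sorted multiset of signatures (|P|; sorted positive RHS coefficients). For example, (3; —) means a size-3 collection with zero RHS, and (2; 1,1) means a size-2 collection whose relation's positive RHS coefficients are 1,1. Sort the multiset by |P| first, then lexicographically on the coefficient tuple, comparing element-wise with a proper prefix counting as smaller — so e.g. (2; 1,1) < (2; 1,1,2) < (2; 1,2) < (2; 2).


Minimal non-faces — 20 found among 8 rays, 8 max cones:

  {0,1}:  v_{0} + v_{1} = 0 ; sig = (2; —)
  {3,5}:  v_{3} + v_{5} = 0 ; sig = (2; —)
  {0,3}:  v_{0} + v_{3} = v_{7} ; sig = (2; 1)
  {0,6}:  v_{0} + v_{6} = v_{3} ; sig = (2; 1)
  {0,7}:  v_{0} + v_{7} = v_{2} ; sig = (2; 1)
  {1,2}:  v_{1} + v_{2} = v_{7} ; sig = (2; 1)
  {1,3}:  v_{1} + v_{3} = v_{6} ; sig = (2; 1)
  {1,7}:  v_{1} + v_{7} = v_{3} ; sig = (2; 1)
  {3,6}:  v_{3} + v_{6} = v_{4} ; sig = (2; 1)
  {4,5}:  v_{4} + v_{5} = v_{6} ; sig = (2; 1)
  {5,6}:  v_{5} + v_{6} = v_{1} ; sig = (2; 1)
  {5,7}:  v_{5} + v_{7} = v_{0} ; sig = (2; 1)
  {2,6}:  v_{2} + v_{6} = v_{3} + v_{7} ; sig = (2; 1,1)
  {2,4}:  v_{2} + v_{4} = 2·v_{3} + v_{7} ; sig = (2; 1,2)
  {0,4}:  v_{0} + v_{4} = 2·v_{3} ; sig = (2; 2)
  {1,4}:  v_{1} + v_{4} = 2·v_{6} ; sig = (2; 2)
  {2,3}:  v_{2} + v_{3} = 2·v_{7} ; sig = (2; 2)
  {2,5}:  v_{2} + v_{5} = 2·v_{0} ; sig = (2; 2)
  {6,7}:  v_{6} + v_{7} = 2·v_{3} ; sig = (2; 2)
  {4,7}:  v_{4} + v_{7} = 3·v_{3} ; sig = (2; 3)

Signatures (|P|; sorted positive RHS coefficients), sorted:
    (2; —)
    (2; —)
    (2; 1)
    (2; 1)
    (2; 1)
    (2; 1)
    (2; 1)
    (2; 1)
    (2; 1)
    (2; 1)
    (2; 1)
    (2; 1)
    (2; 1,1)
    (2; 1,2)
    (2; 2)
    (2; 2)
    (2; 2)
    (2; 2)
    (2; 2)
    (2; 3)


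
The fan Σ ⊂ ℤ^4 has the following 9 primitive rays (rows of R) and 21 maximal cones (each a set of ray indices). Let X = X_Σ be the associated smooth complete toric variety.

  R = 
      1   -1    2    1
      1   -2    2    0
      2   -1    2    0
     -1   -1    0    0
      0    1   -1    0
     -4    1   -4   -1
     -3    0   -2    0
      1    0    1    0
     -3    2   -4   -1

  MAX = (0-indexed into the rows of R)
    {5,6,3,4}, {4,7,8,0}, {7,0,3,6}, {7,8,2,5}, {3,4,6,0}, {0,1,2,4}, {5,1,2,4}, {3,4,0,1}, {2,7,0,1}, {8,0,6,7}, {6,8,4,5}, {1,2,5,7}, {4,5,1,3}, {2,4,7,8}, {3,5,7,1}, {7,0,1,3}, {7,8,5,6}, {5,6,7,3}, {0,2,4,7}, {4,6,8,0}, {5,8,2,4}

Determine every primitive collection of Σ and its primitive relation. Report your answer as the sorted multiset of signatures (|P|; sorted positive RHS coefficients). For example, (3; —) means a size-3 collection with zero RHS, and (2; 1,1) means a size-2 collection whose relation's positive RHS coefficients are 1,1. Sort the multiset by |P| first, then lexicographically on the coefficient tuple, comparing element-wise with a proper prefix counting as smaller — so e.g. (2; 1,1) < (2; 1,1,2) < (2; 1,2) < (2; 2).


The 11 primitive collections of Σ (r=9, n=4):

  P={0,5}:  v_{0} + v_{5} = v_{6}  →  sig = (2; 1)
  P={2,3}:  v_{2} + v_{3} = v_{1}  →  sig = (2; 1)
  P={2,6}:  v_{2} + v_{6} = v_{3}  →  sig = (2; 1)
  P={3,8}:  v_{3} + v_{8} = v_{5}  →  sig = (2; 1)
  P={1,8}:  v_{1} + v_{8} = v_{2} + v_{5}  →  sig = (2; 1,1)
  P={1,6}:  v_{1} + v_{6} = 2·v_{3}  →  sig = (2; 2)
  P={0,2,8}:  v_{0} + v_{2} + v_{8} = 0  →  sig = (3; —)
  P={3,4,7}:  v_{3} + v_{4} + v_{7} = 0  →  sig = (3; —)
  P={1,4,7}:  v_{1} + v_{4} + v_{7} = v_{2}  →  sig = (3; 1)
  P={4,5,7}:  v_{4} + v_{5} + v_{7} = v_{8}  →  sig = (3; 1)
  P={4,6,7}:  v_{4} + v_{6} + v_{7} = v_{0} + v_{8}  →  sig = (3; 1,1)

Sorted signature multiset PRS(X):
    |P|=2: 6 collections, coeffs (1), (1), (1), (1), (1,1), (2)
    |P|=3: 5 collections, coeffs (), (), (1), (1), (1,1)


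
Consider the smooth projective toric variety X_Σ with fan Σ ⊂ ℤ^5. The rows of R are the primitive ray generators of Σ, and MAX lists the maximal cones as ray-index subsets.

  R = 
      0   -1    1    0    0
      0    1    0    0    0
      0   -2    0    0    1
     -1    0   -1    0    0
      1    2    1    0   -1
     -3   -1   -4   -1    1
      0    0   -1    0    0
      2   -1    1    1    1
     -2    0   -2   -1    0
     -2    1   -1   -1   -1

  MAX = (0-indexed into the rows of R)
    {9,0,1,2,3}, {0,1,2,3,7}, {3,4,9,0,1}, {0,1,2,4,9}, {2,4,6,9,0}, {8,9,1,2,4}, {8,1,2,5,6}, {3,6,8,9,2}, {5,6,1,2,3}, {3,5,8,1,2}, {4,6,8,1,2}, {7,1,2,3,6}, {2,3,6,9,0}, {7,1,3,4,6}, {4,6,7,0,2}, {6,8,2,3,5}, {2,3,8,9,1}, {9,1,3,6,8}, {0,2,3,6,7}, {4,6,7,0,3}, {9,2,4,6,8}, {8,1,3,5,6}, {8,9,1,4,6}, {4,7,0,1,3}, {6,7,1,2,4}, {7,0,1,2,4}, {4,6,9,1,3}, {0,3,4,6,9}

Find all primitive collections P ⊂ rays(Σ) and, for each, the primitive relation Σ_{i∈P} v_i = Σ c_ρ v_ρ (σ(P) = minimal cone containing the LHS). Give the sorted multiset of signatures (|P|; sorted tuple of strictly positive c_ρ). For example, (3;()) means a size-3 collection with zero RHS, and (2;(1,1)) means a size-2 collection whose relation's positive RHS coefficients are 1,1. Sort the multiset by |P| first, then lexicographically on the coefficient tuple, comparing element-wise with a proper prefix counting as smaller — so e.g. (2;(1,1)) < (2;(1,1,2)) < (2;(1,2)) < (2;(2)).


Σ has 12 primitive collections:

  {7,9}:  v_{7} + v_{9} = 0  ⟹  sig = (2;())
  {0,8}:  v_{0} + v_{8} = v_{2} + v_{9}  ⟹  sig = (2;(1,1))
  {0,5}:  v_{0} + v_{5} = v_{2} + v_{3} + v_{8}  ⟹  sig = (2;(1,1,1))
  {4,5}:  v_{4} + v_{5} = v_{1} + v_{6} + v_{8}  ⟹  sig = (2;(1,1,1))
  {7,8}:  v_{7} + v_{8} = v_{1} + v_{2} + v_{6}  ⟹  sig = (2;(1,1,1))
  {5,9}:  v_{5} + v_{9} = v_{3} + 2·v_{8}  ⟹  sig = (2;(1,2))
  {5,7}:  v_{5} + v_{7} = 2·v_{1} + 2·v_{2} + v_{3} + 2·v_{6}  ⟹  sig = (2;(1,2,2,2))
  {0,1,6}:  v_{0} + v_{1} + v_{6} = 0  ⟹  sig = (3;())
  {2,3,4}:  v_{2} + v_{3} + v_{4} = 0  ⟹  sig = (3;())
  {3,4,8}:  v_{3} + v_{4} + v_{8} = v_{1} + v_{6} + v_{9}  ⟹  sig = (3;(1,1,1))
  {1,2,6,9}:  v_{1} + v_{2} + v_{6} + v_{9} = v_{8}  ⟹  sig = (4;(1))
  {1,2,3,6,8}:  v_{1} + v_{2} + v_{3} + v_{6} + v_{8} = v_{5}  ⟹  sig = (5;(1))

Sorted signature multiset PRS(X):
{ (2;()),  (2;(1,1)),  (2;(1,1,1)) ×3,  (2;(1,2)),  (2;(1,2,2,2)),  (3;()) ×2,  (3;(1,1,1)),  (4;(1)),  (5;(1)) }


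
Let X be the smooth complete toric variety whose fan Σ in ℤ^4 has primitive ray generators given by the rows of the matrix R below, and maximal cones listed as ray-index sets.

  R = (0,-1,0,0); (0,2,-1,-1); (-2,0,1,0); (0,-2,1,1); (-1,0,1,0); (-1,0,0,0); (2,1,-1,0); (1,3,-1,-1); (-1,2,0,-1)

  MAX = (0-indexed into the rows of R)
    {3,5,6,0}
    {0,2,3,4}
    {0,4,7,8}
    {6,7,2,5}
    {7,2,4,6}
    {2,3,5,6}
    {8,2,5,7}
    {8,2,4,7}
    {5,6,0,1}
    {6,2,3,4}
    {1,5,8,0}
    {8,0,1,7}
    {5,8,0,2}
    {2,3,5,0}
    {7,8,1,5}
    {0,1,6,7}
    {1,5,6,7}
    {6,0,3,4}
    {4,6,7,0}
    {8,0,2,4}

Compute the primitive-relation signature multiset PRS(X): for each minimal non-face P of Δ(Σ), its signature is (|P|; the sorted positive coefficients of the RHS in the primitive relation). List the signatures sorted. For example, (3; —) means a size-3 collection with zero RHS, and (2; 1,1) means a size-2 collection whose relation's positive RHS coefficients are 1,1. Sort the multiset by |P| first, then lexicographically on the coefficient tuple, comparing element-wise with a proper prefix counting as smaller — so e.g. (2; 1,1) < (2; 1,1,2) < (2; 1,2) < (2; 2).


Primitive collections (10):

  P = {1,3}:  v_{1} + v_{3} = 0  →  sig = (2; —)
  P = {1,4}:  v_{1} + v_{4} = v_{8}  →  sig = (2; 1)
  P = {3,8}:  v_{3} + v_{8} = v_{4}  →  sig = (2; 1)
  P = {4,5}:  v_{4} + v_{5} = v_{2}  →  sig = (2; 1)
  P = {6,8}:  v_{6} + v_{8} = v_{7}  →  sig = (2; 1)
  P = {1,2}:  v_{1} + v_{2} = v_{5} + v_{8}  →  sig = (2; 1,1)
  P = {3,7}:  v_{3} + v_{7} = v_{4} + v_{6}  →  sig = (2; 1,1)
  P = {0,2,6}:  v_{0} + v_{2} + v_{6} = 0  →  sig = (3; —)
  P = {0,2,7}:  v_{0} + v_{2} + v_{7} = v_{8}  →  sig = (3; 1)
  P = {0,5,7}:  v_{0} + v_{5} + v_{7} = v_{1}  →  sig = (3; 1)

Signatures (|P|; sorted positive RHS coefficients), sorted:
    (2; —)
    (2; 1)
    (2; 1)
    (2; 1)
    (2; 1)
    (2; 1,1)
    (2; 1,1)
    (3; —)
    (3; 1)
    (3; 1)


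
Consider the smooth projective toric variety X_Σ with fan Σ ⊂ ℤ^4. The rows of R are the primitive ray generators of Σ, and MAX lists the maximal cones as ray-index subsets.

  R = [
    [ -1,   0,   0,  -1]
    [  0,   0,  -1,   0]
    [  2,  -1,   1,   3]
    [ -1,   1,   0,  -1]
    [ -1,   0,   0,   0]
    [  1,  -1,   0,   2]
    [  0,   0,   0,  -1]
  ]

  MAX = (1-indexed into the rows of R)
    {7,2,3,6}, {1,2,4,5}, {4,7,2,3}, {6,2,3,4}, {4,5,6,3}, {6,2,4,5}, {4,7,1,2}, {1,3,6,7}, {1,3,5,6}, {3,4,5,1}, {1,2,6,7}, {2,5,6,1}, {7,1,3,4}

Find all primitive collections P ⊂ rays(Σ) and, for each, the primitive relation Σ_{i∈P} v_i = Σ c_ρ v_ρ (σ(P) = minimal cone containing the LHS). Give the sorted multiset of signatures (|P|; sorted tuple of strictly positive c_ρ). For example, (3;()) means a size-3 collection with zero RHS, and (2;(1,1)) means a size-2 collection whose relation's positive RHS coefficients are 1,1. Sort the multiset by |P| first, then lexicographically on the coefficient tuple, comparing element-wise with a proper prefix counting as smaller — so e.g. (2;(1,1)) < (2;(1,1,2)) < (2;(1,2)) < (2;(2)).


Δ(Σ) — 7 vertices, 5 min non-faces:

  {5,7}:  v_{5} + v_{7} = v_{1}  ⟹  sig = (2;(1))
  {4,6,7}:  v_{4} + v_{6} + v_{7} = 0  ⟹  sig = (3;())
  {1,2,3}:  v_{1} + v_{2} + v_{3} = v_{6}  ⟹  sig = (3;(1))
  {1,4,6}:  v_{1} + v_{4} + v_{6} = v_{5}  ⟹  sig = (3;(1))
  {2,3,5}:  v_{2} + v_{3} + v_{5} = v_{4} + 2·v_{6}  ⟹  sig = (3;(1,2))

Signatures (|P|; sorted positive RHS coefficients), sorted:
{ (2;(1)),  (3;()),  (3;(1)) ×2,  (3;(1,2)) }


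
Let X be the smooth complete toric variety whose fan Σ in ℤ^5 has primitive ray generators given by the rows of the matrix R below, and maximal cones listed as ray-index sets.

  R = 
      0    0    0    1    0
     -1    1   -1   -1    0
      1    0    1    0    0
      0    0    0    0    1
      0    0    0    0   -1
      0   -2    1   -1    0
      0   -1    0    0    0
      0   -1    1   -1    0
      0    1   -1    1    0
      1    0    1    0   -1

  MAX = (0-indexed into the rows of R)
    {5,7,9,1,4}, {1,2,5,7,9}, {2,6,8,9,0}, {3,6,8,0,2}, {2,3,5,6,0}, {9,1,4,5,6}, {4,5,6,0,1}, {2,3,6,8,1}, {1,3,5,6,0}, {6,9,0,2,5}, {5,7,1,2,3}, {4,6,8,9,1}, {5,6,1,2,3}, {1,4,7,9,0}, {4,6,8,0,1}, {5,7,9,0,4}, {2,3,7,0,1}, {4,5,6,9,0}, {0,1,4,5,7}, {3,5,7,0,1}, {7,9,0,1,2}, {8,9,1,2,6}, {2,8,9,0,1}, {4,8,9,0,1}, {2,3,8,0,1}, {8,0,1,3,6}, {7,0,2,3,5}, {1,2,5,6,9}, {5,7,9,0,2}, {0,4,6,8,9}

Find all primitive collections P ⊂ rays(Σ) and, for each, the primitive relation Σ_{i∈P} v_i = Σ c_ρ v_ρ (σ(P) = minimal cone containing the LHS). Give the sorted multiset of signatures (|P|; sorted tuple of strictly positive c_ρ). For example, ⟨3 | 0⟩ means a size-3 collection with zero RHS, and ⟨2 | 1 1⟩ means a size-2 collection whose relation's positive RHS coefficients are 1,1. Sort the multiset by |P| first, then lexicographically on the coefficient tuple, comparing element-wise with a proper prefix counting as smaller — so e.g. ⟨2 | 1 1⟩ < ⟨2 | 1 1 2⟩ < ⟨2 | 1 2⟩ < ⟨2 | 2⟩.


Primitive collections (10):

  {3,4}:  v_{3} + v_{4} = 0  ⇒ sig = ⟨2 | 0⟩
  {7,8}:  v_{7} + v_{8} = 0  ⇒ sig = ⟨2 | 0⟩
  {2,4}:  v_{2} + v_{4} = v_{9}  ⇒ sig = ⟨2 | 1⟩
  {3,9}:  v_{3} + v_{9} = v_{2}  ⇒ sig = ⟨2 | 1⟩
  {5,8}:  v_{5} + v_{8} = v_{6}  ⇒ sig = ⟨2 | 1⟩
  {6,7}:  v_{6} + v_{7} = v_{5}  ⇒ sig = ⟨2 | 1⟩
  {0,1,2,6}:  v_{0} + v_{1} + v_{2} + v_{6} = 0  ⇒ sig = ⟨4 | 0⟩
  {0,1,2,5}:  v_{0} + v_{1} + v_{2} + v_{5} = v_{7}  ⇒ sig = ⟨4 | 1⟩
  {0,1,6,9}:  v_{0} + v_{1} + v_{6} + v_{9} = v_{4}  ⇒ sig = ⟨4 | 1⟩
  {0,1,5,9}:  v_{0} + v_{1} + v_{5} + v_{9} = v_{4} + v_{7}  ⇒ sig = ⟨4 | 1 1⟩

Sorted signature multiset PRS(X):
[⟨2 | 0⟩, ⟨2 | 0⟩, ⟨2 | 1⟩, ⟨2 | 1⟩, ⟨2 | 1⟩, ⟨2 | 1⟩, ⟨4 | 0⟩, ⟨4 | 1⟩, ⟨4 | 1⟩, ⟨4 | 1 1⟩]


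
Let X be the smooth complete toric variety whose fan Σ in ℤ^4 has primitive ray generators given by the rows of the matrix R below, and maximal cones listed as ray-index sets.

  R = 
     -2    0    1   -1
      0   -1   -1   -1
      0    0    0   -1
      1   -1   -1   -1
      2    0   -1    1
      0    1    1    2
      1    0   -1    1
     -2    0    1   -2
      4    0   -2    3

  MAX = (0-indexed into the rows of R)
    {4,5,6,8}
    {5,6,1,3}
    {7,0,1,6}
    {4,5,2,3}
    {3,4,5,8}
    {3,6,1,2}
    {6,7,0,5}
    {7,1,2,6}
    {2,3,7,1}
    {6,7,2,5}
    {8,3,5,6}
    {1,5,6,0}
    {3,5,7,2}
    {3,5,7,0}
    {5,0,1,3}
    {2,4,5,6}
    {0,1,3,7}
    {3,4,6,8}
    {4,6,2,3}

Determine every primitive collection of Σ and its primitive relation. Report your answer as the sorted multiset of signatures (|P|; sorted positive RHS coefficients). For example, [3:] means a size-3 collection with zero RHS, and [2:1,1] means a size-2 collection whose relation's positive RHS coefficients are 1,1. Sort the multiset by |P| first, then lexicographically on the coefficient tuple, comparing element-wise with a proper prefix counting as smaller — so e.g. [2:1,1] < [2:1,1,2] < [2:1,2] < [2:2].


14 minimal non-faces of Δ(Σ) (on 9 rays):

  P = {0,4}:  v_{0} + v_{4} = 0  so sig = [2:]
  P = {0,2}:  v_{0} + v_{2} = v_{7}  so sig = [2:1]
  P = {4,7}:  v_{4} + v_{7} = v_{2}  so sig = [2:1]
  P = {7,8}:  v_{7} + v_{8} = v_{4}  so sig = [2:1]
  P = {1,4}:  v_{1} + v_{4} = v_{3} + v_{6}  so sig = [2:1,1]
  P = {0,8}:  v_{0} + v_{8} = v_{3} + v_{5} + v_{6}  so sig = [2:1,1,1]
  P = {1,8}:  v_{1} + v_{8} = 2·v_{3} + v_{5} + 2·v_{6}  so sig = [2:1,2,2]
  P = {2,8}:  v_{2} + v_{8} = 2·v_{4}  so sig = [2:2]
  P = {1,2,5}:  v_{1} + v_{2} + v_{5} = 0  so sig = [3:]
  P = {0,3,6}:  v_{0} + v_{3} + v_{6} = v_{1}  so sig = [3:1]
  P = {1,5,7}:  v_{1} + v_{5} + v_{7} = v_{0}  so sig = [3:1]
  P = {3,6,7}:  v_{3} + v_{6} + v_{7} = v_{1} + v_{2}  so sig = [3:1,1]
  P = {2,3,5,6}:  v_{2} + v_{3} + v_{5} + v_{6} = v_{4}  so sig = [4:1]
  P = {3,4,5,6}:  v_{3} + v_{4} + v_{5} + v_{6} = v_{8}  so sig = [4:1]

Hence PRS(X_Σ) =
{ [2:],  [2:1] ×3,  [2:1,1],  [2:1,1,1],  [2:1,2,2],  [2:2],  [3:],  [3:1] ×2,  [3:1,1],  [4:1] ×2 }


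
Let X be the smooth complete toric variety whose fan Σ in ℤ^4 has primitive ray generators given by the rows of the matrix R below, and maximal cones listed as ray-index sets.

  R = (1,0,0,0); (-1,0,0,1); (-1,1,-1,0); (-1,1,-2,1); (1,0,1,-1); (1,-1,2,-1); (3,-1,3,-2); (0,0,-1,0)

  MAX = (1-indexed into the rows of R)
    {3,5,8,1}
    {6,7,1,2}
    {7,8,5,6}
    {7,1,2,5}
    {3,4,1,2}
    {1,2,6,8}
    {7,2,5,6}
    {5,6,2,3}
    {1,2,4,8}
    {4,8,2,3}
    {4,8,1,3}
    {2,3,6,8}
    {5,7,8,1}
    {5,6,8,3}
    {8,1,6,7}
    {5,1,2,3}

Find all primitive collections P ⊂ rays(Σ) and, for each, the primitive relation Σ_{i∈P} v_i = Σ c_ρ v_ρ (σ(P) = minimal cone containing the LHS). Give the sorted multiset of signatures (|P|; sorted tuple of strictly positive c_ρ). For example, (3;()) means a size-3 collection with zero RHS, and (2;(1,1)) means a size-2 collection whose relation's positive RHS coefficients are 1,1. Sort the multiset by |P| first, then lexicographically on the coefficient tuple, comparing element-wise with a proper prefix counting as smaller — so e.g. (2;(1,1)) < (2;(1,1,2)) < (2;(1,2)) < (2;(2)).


Δ(Σ) — 8 vertices, 9 min non-faces:

  {4,6}:  v_{4} + v_{6} = 0  ⇒ sig = (2;())
  {4,5}:  v_{4} + v_{5} = v_{1} + v_{3}  ⇒ sig = (2;(1,1))
  {4,7}:  v_{4} + v_{7} = v_{1} + v_{5}  ⇒ sig = (2;(1,1))
  {3,7}:  v_{3} + v_{7} = 2·v_{5}  ⇒ sig = (2;(2))
  {2,5,8}:  v_{2} + v_{5} + v_{8} = 0  ⇒ sig = (3;())
  {1,3,6}:  v_{1} + v_{3} + v_{6} = v_{5}  ⇒ sig = (3;(1))
  {1,5,6}:  v_{1} + v_{5} + v_{6} = v_{7}  ⇒ sig = (3;(1))
  {2,7,8}:  v_{2} + v_{7} + v_{8} = v_{1} + v_{6}  ⇒ sig = (3;(1,1))
  {1,2,3,8}:  v_{1} + v_{2} + v_{3} + v_{8} = v_{4}  ⇒ sig = (4;(1))

Hence PRS(X_Σ) =
{ (2;()),  (2;(1,1)) ×2,  (2;(2)),  (3;()),  (3;(1)) ×2,  (3;(1,1)),  (4;(1)) }


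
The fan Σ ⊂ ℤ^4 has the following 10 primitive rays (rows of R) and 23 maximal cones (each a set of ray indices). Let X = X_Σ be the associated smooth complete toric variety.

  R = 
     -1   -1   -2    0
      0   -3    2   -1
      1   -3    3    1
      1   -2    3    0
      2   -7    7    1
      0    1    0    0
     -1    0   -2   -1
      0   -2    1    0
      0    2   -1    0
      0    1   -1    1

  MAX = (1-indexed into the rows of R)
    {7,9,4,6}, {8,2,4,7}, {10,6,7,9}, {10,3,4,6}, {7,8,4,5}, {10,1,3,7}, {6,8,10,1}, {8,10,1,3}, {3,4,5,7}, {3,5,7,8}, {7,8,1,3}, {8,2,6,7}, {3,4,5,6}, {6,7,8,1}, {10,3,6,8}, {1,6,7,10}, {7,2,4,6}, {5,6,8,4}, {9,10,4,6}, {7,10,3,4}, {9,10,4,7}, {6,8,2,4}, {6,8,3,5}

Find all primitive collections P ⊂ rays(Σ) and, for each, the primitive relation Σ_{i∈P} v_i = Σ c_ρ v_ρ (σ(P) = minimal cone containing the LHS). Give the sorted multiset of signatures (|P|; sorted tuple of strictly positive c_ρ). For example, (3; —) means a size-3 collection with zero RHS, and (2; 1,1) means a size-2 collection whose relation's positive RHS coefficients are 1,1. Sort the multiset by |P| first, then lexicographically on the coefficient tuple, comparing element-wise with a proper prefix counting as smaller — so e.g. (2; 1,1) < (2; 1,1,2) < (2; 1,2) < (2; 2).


|primitive collections| = 20. Relations:

  {8,9}:  v_{8} + v_{9} = 0 ; sig = (2; —)
  {2,10}:  v_{2} + v_{10} = v_{8} ; sig = (2; 1)
  {1,4}:  v_{1} + v_{4} = v_{3} + v_{7} ; sig = (2; 1,1)
  {1,9}:  v_{1} + v_{9} = v_{7} + v_{10} ; sig = (2; 1,1)
  {3,9}:  v_{3} + v_{9} = v_{4} + v_{10} ; sig = (2; 1,1)
  {5,9}:  v_{5} + v_{9} = v_{3} + v_{4} ; sig = (2; 1,1)
  {2,9}:  v_{2} + v_{9} = v_{4} + v_{6} + v_{7} ; sig = (2; 1,1,1)
  {1,5}:  v_{1} + v_{5} = 2·v_{3} + v_{7} + v_{8} ; sig = (2; 1,1,2)
  {1,2}:  v_{1} + v_{2} = v_{7} + 2·v_{8} ; sig = (2; 1,2)
  {2,3}:  v_{2} + v_{3} = v_{4} + 2·v_{8} ; sig = (2; 1,2)
  {5,10}:  v_{5} + v_{10} = 2·v_{3} ; sig = (2; 2)
  {2,5}:  v_{2} + v_{5} = 2·v_{4} + 3·v_{8} ; sig = (2; 2,3)
  {3,4,8}:  v_{3} + v_{4} + v_{8} = v_{5} ; sig = (3; 1)
  {3,6,7}:  v_{3} + v_{6} + v_{7} = v_{8} ; sig = (3; 1)
  {4,8,10}:  v_{4} + v_{8} + v_{10} = v_{3} ; sig = (3; 1)
  {7,8,10}:  v_{7} + v_{8} + v_{10} = v_{1} ; sig = (3; 1)
  {1,3,6}:  v_{1} + v_{3} + v_{6} = 2·v_{8} + v_{10} ; sig = (3; 1,2)
  {5,6,7}:  v_{5} + v_{6} + v_{7} = v_{4} + 2·v_{8} ; sig = (3; 1,2)
  {4,6,7,10}:  v_{4} + v_{6} + v_{7} + v_{10} = 0 ; sig = (4; —)
  {4,6,7,8}:  v_{4} + v_{6} + v_{7} + v_{8} = v_{2} ; sig = (4; 1)

so the primitive-relation signature multiset is
[(2; —), (2; 1), (2; 1,1), (2; 1,1), (2; 1,1), (2; 1,1), (2; 1,1,1), (2; 1,1,2), (2; 1,2), (2; 1,2), (2; 2), (2; 2,3), (3; 1), (3; 1), (3; 1), (3; 1), (3; 1,2), (3; 1,2), (4; —), (4; 1)]


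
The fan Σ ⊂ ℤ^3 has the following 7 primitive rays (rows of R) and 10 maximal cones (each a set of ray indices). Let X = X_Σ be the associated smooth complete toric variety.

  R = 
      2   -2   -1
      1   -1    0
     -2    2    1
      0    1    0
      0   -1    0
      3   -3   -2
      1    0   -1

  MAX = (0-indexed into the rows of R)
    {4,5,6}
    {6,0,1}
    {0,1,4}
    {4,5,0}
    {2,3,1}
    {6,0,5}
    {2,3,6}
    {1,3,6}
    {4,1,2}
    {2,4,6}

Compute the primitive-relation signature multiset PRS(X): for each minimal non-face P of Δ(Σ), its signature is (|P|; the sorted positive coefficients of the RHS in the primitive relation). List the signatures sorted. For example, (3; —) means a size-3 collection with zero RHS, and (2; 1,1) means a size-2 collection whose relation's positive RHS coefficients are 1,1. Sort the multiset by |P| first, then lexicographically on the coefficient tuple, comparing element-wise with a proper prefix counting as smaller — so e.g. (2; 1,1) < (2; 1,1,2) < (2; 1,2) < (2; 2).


Δ(Σ) — 7 vertices, 9 min non-faces:

  P = {0,2}:  v_{0} + v_{2} = 0  →  sig = (2; —)
  P = {3,4}:  v_{3} + v_{4} = 0  →  sig = (2; —)
  P = {0,3}:  v_{0} + v_{3} = v_{1} + v_{6}  →  sig = (2; 1,1)
  P = {2,5}:  v_{2} + v_{5} = v_{4} + v_{6}  →  sig = (2; 1,1)
  P = {3,5}:  v_{3} + v_{5} = v_{0} + v_{6}  →  sig = (2; 1,1)
  P = {1,5}:  v_{1} + v_{5} = 2·v_{0}  →  sig = (2; 2)
  P = {0,4,6}:  v_{0} + v_{4} + v_{6} = v_{5}  →  sig = (3; 1)
  P = {1,2,6}:  v_{1} + v_{2} + v_{6} = v_{3}  →  sig = (3; 1)
  P = {1,4,6}:  v_{1} + v_{4} + v_{6} = v_{0}  →  sig = (3; 1)

Hence PRS(X_Σ) =
    (2; —)
    (2; —)
    (2; 1,1)
    (2; 1,1)
    (2; 1,1)
    (2; 2)
    (3; 1)
    (3; 1)
    (3; 1)


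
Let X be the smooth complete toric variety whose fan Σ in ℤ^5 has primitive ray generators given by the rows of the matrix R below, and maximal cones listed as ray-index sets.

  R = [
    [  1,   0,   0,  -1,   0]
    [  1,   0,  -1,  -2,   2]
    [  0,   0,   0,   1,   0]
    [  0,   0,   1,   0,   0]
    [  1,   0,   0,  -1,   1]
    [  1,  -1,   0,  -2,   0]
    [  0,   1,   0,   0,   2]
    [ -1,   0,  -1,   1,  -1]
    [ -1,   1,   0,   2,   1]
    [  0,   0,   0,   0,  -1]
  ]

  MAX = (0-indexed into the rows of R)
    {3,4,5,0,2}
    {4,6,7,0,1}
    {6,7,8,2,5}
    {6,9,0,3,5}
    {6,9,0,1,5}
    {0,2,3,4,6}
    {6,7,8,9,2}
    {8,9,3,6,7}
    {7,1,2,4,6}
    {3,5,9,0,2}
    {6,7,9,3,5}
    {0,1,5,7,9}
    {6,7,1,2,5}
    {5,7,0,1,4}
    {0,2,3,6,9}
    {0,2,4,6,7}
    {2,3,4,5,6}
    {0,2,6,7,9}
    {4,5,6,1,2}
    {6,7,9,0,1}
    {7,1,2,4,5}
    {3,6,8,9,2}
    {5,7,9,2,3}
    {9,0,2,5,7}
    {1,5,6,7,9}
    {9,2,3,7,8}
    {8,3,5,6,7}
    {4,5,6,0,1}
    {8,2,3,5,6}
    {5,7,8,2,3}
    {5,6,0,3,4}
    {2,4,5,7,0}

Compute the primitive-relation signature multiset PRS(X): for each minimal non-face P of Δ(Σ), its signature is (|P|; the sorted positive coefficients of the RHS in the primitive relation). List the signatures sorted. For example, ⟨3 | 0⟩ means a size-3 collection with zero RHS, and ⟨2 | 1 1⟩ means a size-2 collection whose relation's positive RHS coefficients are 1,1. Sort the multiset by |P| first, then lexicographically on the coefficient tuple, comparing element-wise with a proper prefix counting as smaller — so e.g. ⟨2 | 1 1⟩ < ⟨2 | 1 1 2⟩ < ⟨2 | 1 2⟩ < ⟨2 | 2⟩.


Primitive collections (15):

  P = {4,9}:  v_{4} + v_{9} = v_{0}  ⟹  sig = ⟨2 | 1⟩
  P = {1,3}:  v_{1} + v_{3} = v_{5} + v_{6}  ⟹  sig = ⟨2 | 1 1⟩
  P = {4,8}:  v_{4} + v_{8} = v_{2} + v_{6}  ⟹  sig = ⟨2 | 1 1⟩
  P = {0,8}:  v_{0} + v_{8} = v_{2} + v_{6} + v_{9}  ⟹  sig = ⟨2 | 1 1 1⟩
  P = {1,8}:  v_{1} + v_{8} = v_{2} + v_{5} + 2·v_{6} + v_{7}  ⟹  sig = ⟨2 | 1 1 1 2⟩
  P = {3,4,7}:  v_{3} + v_{4} + v_{7} = 0  ⟹  sig = ⟨3 | 0⟩
  P = {5,8,9}:  v_{5} + v_{8} + v_{9} = 0  ⟹  sig = ⟨3 | 0⟩
  P = {0,3,7}:  v_{0} + v_{3} + v_{7} = v_{9}  ⟹  sig = ⟨3 | 1⟩
  P = {1,2,9}:  v_{1} + v_{2} + v_{9} = 2·v_{4} + v_{7}  ⟹  sig = ⟨3 | 1 2⟩
  P = {0,1,2}:  v_{0} + v_{1} + v_{2} = 3·v_{4} + v_{7}  ⟹  sig = ⟨3 | 1 3⟩
  P = {2,3,6,7}:  v_{2} + v_{3} + v_{6} + v_{7} = v_{8}  ⟹  sig = ⟨4 | 1⟩
  P = {2,5,6,9}:  v_{2} + v_{5} + v_{6} + v_{9} = v_{4}  ⟹  sig = ⟨4 | 1⟩
  P = {4,5,6,7}:  v_{4} + v_{5} + v_{6} + v_{7} = v_{1}  ⟹  sig = ⟨4 | 1⟩
  P = {0,5,6,7}:  v_{0} + v_{5} + v_{6} + v_{7} = v_{1} + v_{9}  ⟹  sig = ⟨4 | 1 1⟩
  P = {0,2,5,6}:  v_{0} + v_{2} + v_{5} + v_{6} = 2·v_{4}  ⟹  sig = ⟨4 | 2⟩

Sorted signature multiset PRS(X):
    |P|=2: 5 collections, coeffs (1), (1,1), (1,1), (1,1,1), (1,1,1,2)
    |P|=3: 5 collections, coeffs (), (), (1), (1,2), (1,3)
    |P|=4: 5 collections, coeffs (1), (1), (1), (1,1), (2)


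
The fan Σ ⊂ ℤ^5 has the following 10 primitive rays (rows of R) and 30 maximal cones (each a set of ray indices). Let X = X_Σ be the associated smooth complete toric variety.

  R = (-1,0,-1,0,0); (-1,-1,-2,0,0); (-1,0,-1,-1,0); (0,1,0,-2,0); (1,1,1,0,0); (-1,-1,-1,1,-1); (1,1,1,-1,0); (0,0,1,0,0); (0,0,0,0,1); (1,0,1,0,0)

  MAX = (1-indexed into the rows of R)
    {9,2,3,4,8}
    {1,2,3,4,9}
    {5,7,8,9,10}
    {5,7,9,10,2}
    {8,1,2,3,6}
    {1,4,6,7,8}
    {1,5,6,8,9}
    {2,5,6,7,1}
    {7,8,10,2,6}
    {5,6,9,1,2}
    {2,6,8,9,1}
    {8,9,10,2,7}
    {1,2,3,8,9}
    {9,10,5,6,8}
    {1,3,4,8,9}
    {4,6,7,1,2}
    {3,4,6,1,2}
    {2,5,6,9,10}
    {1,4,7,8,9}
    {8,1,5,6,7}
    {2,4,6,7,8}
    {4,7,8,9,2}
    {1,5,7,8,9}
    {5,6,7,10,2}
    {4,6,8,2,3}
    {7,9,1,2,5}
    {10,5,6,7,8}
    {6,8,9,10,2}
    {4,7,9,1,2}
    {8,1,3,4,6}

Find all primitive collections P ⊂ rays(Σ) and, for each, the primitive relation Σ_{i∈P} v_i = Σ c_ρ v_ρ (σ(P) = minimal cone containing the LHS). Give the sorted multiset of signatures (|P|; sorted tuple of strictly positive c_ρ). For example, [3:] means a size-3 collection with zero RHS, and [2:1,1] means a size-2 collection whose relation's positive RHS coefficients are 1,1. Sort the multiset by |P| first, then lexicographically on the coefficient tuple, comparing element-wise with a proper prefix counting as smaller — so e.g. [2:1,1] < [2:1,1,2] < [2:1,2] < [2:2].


Minimal non-faces — 12 found among 10 rays, 30 max cones:

  {1,10}:  v_{1} + v_{10} = 0 ; sig = [2:]
  {3,7}:  v_{3} + v_{7} = v_{4} ; sig = [2:1]
  {3,5}:  v_{3} + v_{5} = v_{1} + v_{7} ; sig = [2:1,1]
  {3,10}:  v_{3} + v_{10} = v_{2} + v_{7} + v_{8} ; sig = [2:1,1,1]
  {4,10}:  v_{4} + v_{10} = v_{2} + 2·v_{7} + v_{8} ; sig = [2:1,1,2]
  {4,5}:  v_{4} + v_{5} = v_{1} + 2·v_{7} ; sig = [2:1,2]
  {2,5,8}:  v_{2} + v_{5} + v_{8} = 0 ; sig = [3:]
  {6,7,9}:  v_{6} + v_{7} + v_{9} = 0 ; sig = [3:]
  {4,6,9}:  v_{4} + v_{6} + v_{9} = v_{3} ; sig = [3:1]
  {3,6,9}:  v_{3} + v_{6} + v_{9} = v_{1} + v_{2} + v_{8} ; sig = [3:1,1,1]
  {1,2,7,8}:  v_{1} + v_{2} + v_{7} + v_{8} = v_{3} ; sig = [4:1]
  {1,2,4,8}:  v_{1} + v_{2} + v_{4} + v_{8} = 2·v_{3} ; sig = [4:2]

so the primitive-relation signature multiset is
[[2:], [2:1], [2:1,1], [2:1,1,1], [2:1,1,2], [2:1,2], [3:], [3:], [3:1], [3:1,1,1], [4:1], [4:2]]


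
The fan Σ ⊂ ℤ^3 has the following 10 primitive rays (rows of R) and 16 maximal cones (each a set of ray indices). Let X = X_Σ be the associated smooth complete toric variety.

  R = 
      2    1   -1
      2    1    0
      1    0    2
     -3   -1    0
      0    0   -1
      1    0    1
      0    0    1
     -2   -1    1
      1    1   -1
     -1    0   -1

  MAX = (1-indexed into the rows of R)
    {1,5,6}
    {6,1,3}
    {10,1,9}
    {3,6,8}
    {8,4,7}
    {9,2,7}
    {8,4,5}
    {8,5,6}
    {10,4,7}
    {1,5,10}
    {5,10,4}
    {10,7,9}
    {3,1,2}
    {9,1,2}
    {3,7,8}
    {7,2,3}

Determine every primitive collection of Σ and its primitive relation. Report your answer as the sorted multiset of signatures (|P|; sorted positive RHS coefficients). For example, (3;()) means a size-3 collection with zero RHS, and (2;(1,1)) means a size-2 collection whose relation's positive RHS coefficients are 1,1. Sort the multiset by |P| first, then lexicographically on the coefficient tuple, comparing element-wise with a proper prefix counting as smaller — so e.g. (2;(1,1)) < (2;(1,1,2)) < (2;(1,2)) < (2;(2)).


|primitive collections| = 21. Relations:

  P={1,8}:  v_{1} + v_{8} = 0  ⇒ sig = (2;())
  P={5,7}:  v_{5} + v_{7} = 0  ⇒ sig = (2;())
  P={6,10}:  v_{6} + v_{10} = 0  ⇒ sig = (2;())
  P={1,4}:  v_{1} + v_{4} = v_{10}  ⇒ sig = (2;(1))
  P={1,7}:  v_{1} + v_{7} = v_{2}  ⇒ sig = (2;(1))
  P={2,5}:  v_{2} + v_{5} = v_{1}  ⇒ sig = (2;(1))
  P={2,8}:  v_{2} + v_{8} = v_{7}  ⇒ sig = (2;(1))
  P={2,10}:  v_{2} + v_{10} = v_{9}  ⇒ sig = (2;(1))
  P={3,5}:  v_{3} + v_{5} = v_{6}  ⇒ sig = (2;(1))
  P={3,10}:  v_{3} + v_{10} = v_{7}  ⇒ sig = (2;(1))
  P={4,6}:  v_{4} + v_{6} = v_{8}  ⇒ sig = (2;(1))
  P={6,7}:  v_{6} + v_{7} = v_{3}  ⇒ sig = (2;(1))
  P={6,9}:  v_{6} + v_{9} = v_{2}  ⇒ sig = (2;(1))
  P={8,10}:  v_{8} + v_{10} = v_{4}  ⇒ sig = (2;(1))
  P={2,4}:  v_{2} + v_{4} = v_{7} + v_{10}  ⇒ sig = (2;(1,1))
  P={2,6}:  v_{2} + v_{6} = v_{1} + v_{3}  ⇒ sig = (2;(1,1))
  P={3,4}:  v_{3} + v_{4} = v_{7} + v_{8}  ⇒ sig = (2;(1,1))
  P={3,9}:  v_{3} + v_{9} = v_{2} + v_{7}  ⇒ sig = (2;(1,1))
  P={5,9}:  v_{5} + v_{9} = v_{1} + v_{10}  ⇒ sig = (2;(1,1))
  P={8,9}:  v_{8} + v_{9} = v_{7} + v_{10}  ⇒ sig = (2;(1,1))
  P={4,9}:  v_{4} + v_{9} = v_{7} + 2·v_{10}  ⇒ sig = (2;(1,2))

so the primitive-relation signature multiset is
{ (2;()) ×3,  (2;(1)) ×11,  (2;(1,1)) ×6,  (2;(1,2)) }


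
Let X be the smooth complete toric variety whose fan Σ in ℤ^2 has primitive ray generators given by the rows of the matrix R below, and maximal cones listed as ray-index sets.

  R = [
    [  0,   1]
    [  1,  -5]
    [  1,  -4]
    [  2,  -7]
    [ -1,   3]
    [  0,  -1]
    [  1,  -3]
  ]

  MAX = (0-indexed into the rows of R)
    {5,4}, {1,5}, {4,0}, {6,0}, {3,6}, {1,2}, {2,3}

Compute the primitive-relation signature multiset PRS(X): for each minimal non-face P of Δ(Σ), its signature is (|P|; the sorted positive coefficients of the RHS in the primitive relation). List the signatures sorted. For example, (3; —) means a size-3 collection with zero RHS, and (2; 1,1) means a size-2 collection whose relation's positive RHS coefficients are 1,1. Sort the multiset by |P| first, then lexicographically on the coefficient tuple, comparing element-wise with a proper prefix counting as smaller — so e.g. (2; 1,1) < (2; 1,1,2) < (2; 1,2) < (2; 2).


Δ(Σ) — 7 vertices, 14 min non-faces:

  P={0,5}:  v_{0} + v_{5} = 0  so sig = (2; —)
  P={4,6}:  v_{4} + v_{6} = 0  so sig = (2; —)
  P={0,1}:  v_{0} + v_{1} = v_{2}  so sig = (2; 1)
  P={0,2}:  v_{0} + v_{2} = v_{6}  so sig = (2; 1)
  P={2,4}:  v_{2} + v_{4} = v_{5}  so sig = (2; 1)
  P={2,5}:  v_{2} + v_{5} = v_{1}  so sig = (2; 1)
  P={2,6}:  v_{2} + v_{6} = v_{3}  so sig = (2; 1)
  P={3,4}:  v_{3} + v_{4} = v_{2}  so sig = (2; 1)
  P={5,6}:  v_{5} + v_{6} = v_{2}  so sig = (2; 1)
  P={0,3}:  v_{0} + v_{3} = 2·v_{6}  so sig = (2; 2)
  P={1,4}:  v_{1} + v_{4} = 2·v_{5}  so sig = (2; 2)
  P={1,6}:  v_{1} + v_{6} = 2·v_{2}  so sig = (2; 2)
  P={3,5}:  v_{3} + v_{5} = 2·v_{2}  so sig = (2; 2)
  P={1,3}:  v_{1} + v_{3} = 3·v_{2}  so sig = (2; 3)

Hence PRS(X_Σ) =
    |P|=2: 14 collections, coeffs (), (), (1), (1), (1), (1), (1), (1), (1), (2), (2), (2), (2), (3)
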